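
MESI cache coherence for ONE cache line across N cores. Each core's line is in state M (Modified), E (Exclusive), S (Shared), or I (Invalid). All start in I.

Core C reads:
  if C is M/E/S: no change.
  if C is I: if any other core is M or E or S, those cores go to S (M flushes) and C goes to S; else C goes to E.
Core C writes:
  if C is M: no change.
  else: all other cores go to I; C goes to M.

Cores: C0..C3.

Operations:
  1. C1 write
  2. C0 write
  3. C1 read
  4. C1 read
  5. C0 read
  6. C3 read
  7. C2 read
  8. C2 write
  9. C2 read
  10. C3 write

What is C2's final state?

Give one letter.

Op 1: C1 write [C1 write: invalidate none -> C1=M] -> [I,M,I,I]
Op 2: C0 write [C0 write: invalidate ['C1=M'] -> C0=M] -> [M,I,I,I]
Op 3: C1 read [C1 read from I: others=['C0=M'] -> C1=S, others downsized to S] -> [S,S,I,I]
Op 4: C1 read [C1 read: already in S, no change] -> [S,S,I,I]
Op 5: C0 read [C0 read: already in S, no change] -> [S,S,I,I]
Op 6: C3 read [C3 read from I: others=['C0=S', 'C1=S'] -> C3=S, others downsized to S] -> [S,S,I,S]
Op 7: C2 read [C2 read from I: others=['C0=S', 'C1=S', 'C3=S'] -> C2=S, others downsized to S] -> [S,S,S,S]
Op 8: C2 write [C2 write: invalidate ['C0=S', 'C1=S', 'C3=S'] -> C2=M] -> [I,I,M,I]
Op 9: C2 read [C2 read: already in M, no change] -> [I,I,M,I]
Op 10: C3 write [C3 write: invalidate ['C2=M'] -> C3=M] -> [I,I,I,M]

Answer: I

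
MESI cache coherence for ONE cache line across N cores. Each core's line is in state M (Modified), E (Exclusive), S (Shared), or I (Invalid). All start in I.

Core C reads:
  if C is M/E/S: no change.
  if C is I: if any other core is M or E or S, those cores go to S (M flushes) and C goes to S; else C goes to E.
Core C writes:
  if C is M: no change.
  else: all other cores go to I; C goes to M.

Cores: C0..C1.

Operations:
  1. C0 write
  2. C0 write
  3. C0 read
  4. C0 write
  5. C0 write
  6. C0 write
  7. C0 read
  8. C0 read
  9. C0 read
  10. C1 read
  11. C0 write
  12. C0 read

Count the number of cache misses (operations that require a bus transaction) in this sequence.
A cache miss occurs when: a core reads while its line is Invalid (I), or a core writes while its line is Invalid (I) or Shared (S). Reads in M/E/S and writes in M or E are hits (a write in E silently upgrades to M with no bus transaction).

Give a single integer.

Answer: 3

Derivation:
Op 1: C0 write [C0 write: invalidate none -> C0=M] -> [M,I] [MISS #1: write from I]
Op 2: C0 write [C0 write: already M (modified), no change] -> [M,I] [hit: write from M]
Op 3: C0 read [C0 read: already in M, no change] -> [M,I] [hit: read from M]
Op 4: C0 write [C0 write: already M (modified), no change] -> [M,I] [hit: write from M]
Op 5: C0 write [C0 write: already M (modified), no change] -> [M,I] [hit: write from M]
Op 6: C0 write [C0 write: already M (modified), no change] -> [M,I] [hit: write from M]
Op 7: C0 read [C0 read: already in M, no change] -> [M,I] [hit: read from M]
Op 8: C0 read [C0 read: already in M, no change] -> [M,I] [hit: read from M]
Op 9: C0 read [C0 read: already in M, no change] -> [M,I] [hit: read from M]
Op 10: C1 read [C1 read from I: others=['C0=M'] -> C1=S, others downsized to S] -> [S,S] [MISS #2: read from I]
Op 11: C0 write [C0 write: invalidate ['C1=S'] -> C0=M] -> [M,I] [MISS #3: write from S]
Op 12: C0 read [C0 read: already in M, no change] -> [M,I] [hit: read from M]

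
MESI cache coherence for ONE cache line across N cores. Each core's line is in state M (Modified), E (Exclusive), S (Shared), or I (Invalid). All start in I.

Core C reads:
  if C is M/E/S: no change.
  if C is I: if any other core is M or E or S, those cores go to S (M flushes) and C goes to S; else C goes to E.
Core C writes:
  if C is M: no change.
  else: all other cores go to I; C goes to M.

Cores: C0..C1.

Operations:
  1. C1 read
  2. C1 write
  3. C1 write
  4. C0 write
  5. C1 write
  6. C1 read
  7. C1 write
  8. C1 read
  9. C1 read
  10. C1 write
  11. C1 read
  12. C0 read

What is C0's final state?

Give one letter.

Answer: S

Derivation:
Op 1: C1 read [C1 read from I: no other sharers -> C1=E (exclusive)] -> [I,E]
Op 2: C1 write [C1 write: invalidate none -> C1=M] -> [I,M]
Op 3: C1 write [C1 write: already M (modified), no change] -> [I,M]
Op 4: C0 write [C0 write: invalidate ['C1=M'] -> C0=M] -> [M,I]
Op 5: C1 write [C1 write: invalidate ['C0=M'] -> C1=M] -> [I,M]
Op 6: C1 read [C1 read: already in M, no change] -> [I,M]
Op 7: C1 write [C1 write: already M (modified), no change] -> [I,M]
Op 8: C1 read [C1 read: already in M, no change] -> [I,M]
Op 9: C1 read [C1 read: already in M, no change] -> [I,M]
Op 10: C1 write [C1 write: already M (modified), no change] -> [I,M]
Op 11: C1 read [C1 read: already in M, no change] -> [I,M]
Op 12: C0 read [C0 read from I: others=['C1=M'] -> C0=S, others downsized to S] -> [S,S]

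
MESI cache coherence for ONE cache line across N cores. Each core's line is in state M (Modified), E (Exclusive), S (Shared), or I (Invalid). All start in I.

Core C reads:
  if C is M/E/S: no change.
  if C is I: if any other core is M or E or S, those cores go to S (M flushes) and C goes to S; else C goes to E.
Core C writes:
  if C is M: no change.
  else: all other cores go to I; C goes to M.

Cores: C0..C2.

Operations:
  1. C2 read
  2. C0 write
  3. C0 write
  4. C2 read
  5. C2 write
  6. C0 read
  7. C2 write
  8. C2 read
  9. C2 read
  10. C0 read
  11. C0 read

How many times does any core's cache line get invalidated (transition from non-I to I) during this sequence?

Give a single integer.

Answer: 3

Derivation:
Op 1: C2 read [C2 read from I: no other sharers -> C2=E (exclusive)] -> [I,I,E] (invalidations this op: 0; running total: 0)
Op 2: C0 write [C0 write: invalidate ['C2=E'] -> C0=M] -> [M,I,I] (invalidations this op: 1; running total: 1)
Op 3: C0 write [C0 write: already M (modified), no change] -> [M,I,I] (invalidations this op: 0; running total: 1)
Op 4: C2 read [C2 read from I: others=['C0=M'] -> C2=S, others downsized to S] -> [S,I,S] (invalidations this op: 0; running total: 1)
Op 5: C2 write [C2 write: invalidate ['C0=S'] -> C2=M] -> [I,I,M] (invalidations this op: 1; running total: 2)
Op 6: C0 read [C0 read from I: others=['C2=M'] -> C0=S, others downsized to S] -> [S,I,S] (invalidations this op: 0; running total: 2)
Op 7: C2 write [C2 write: invalidate ['C0=S'] -> C2=M] -> [I,I,M] (invalidations this op: 1; running total: 3)
Op 8: C2 read [C2 read: already in M, no change] -> [I,I,M] (invalidations this op: 0; running total: 3)
Op 9: C2 read [C2 read: already in M, no change] -> [I,I,M] (invalidations this op: 0; running total: 3)
Op 10: C0 read [C0 read from I: others=['C2=M'] -> C0=S, others downsized to S] -> [S,I,S] (invalidations this op: 0; running total: 3)
Op 11: C0 read [C0 read: already in S, no change] -> [S,I,S] (invalidations this op: 0; running total: 3)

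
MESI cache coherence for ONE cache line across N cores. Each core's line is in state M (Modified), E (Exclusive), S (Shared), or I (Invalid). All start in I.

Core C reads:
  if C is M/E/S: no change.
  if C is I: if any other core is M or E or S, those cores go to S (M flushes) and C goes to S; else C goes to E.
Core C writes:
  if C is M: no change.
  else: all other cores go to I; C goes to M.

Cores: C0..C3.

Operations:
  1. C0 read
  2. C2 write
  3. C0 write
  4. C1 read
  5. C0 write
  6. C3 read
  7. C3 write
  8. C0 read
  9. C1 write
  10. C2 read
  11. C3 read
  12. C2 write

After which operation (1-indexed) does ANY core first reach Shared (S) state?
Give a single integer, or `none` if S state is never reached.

Answer: 4

Derivation:
Op 1: C0 read [C0 read from I: no other sharers -> C0=E (exclusive)] -> [E,I,I,I]
Op 2: C2 write [C2 write: invalidate ['C0=E'] -> C2=M] -> [I,I,M,I]
Op 3: C0 write [C0 write: invalidate ['C2=M'] -> C0=M] -> [M,I,I,I]
Op 4: C1 read [C1 read from I: others=['C0=M'] -> C1=S, others downsized to S] -> [S,S,I,I]
  -> First S state at op 4; remaining ops need not be traced.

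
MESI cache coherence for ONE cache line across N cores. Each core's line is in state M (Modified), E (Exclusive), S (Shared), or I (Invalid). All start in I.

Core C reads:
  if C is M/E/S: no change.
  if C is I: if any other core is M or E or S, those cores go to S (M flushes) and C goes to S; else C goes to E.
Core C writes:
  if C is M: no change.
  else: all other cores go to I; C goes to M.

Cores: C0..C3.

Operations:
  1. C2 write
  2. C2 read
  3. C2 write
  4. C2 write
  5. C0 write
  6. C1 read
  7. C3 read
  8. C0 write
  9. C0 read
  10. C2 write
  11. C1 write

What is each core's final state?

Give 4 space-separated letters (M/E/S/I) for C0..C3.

Answer: I M I I

Derivation:
Op 1: C2 write [C2 write: invalidate none -> C2=M] -> [I,I,M,I]
Op 2: C2 read [C2 read: already in M, no change] -> [I,I,M,I]
Op 3: C2 write [C2 write: already M (modified), no change] -> [I,I,M,I]
Op 4: C2 write [C2 write: already M (modified), no change] -> [I,I,M,I]
Op 5: C0 write [C0 write: invalidate ['C2=M'] -> C0=M] -> [M,I,I,I]
Op 6: C1 read [C1 read from I: others=['C0=M'] -> C1=S, others downsized to S] -> [S,S,I,I]
Op 7: C3 read [C3 read from I: others=['C0=S', 'C1=S'] -> C3=S, others downsized to S] -> [S,S,I,S]
Op 8: C0 write [C0 write: invalidate ['C1=S', 'C3=S'] -> C0=M] -> [M,I,I,I]
Op 9: C0 read [C0 read: already in M, no change] -> [M,I,I,I]
Op 10: C2 write [C2 write: invalidate ['C0=M'] -> C2=M] -> [I,I,M,I]
Op 11: C1 write [C1 write: invalidate ['C2=M'] -> C1=M] -> [I,M,I,I]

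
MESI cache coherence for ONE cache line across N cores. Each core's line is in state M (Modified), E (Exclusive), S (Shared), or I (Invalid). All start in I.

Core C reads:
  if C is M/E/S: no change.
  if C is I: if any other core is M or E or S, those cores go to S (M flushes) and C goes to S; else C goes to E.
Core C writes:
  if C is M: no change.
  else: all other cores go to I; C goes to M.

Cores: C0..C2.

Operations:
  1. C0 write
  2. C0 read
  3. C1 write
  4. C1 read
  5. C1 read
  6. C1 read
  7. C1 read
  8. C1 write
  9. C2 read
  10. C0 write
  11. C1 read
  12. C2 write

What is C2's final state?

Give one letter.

Answer: M

Derivation:
Op 1: C0 write [C0 write: invalidate none -> C0=M] -> [M,I,I]
Op 2: C0 read [C0 read: already in M, no change] -> [M,I,I]
Op 3: C1 write [C1 write: invalidate ['C0=M'] -> C1=M] -> [I,M,I]
Op 4: C1 read [C1 read: already in M, no change] -> [I,M,I]
Op 5: C1 read [C1 read: already in M, no change] -> [I,M,I]
Op 6: C1 read [C1 read: already in M, no change] -> [I,M,I]
Op 7: C1 read [C1 read: already in M, no change] -> [I,M,I]
Op 8: C1 write [C1 write: already M (modified), no change] -> [I,M,I]
Op 9: C2 read [C2 read from I: others=['C1=M'] -> C2=S, others downsized to S] -> [I,S,S]
Op 10: C0 write [C0 write: invalidate ['C1=S', 'C2=S'] -> C0=M] -> [M,I,I]
Op 11: C1 read [C1 read from I: others=['C0=M'] -> C1=S, others downsized to S] -> [S,S,I]
Op 12: C2 write [C2 write: invalidate ['C0=S', 'C1=S'] -> C2=M] -> [I,I,M]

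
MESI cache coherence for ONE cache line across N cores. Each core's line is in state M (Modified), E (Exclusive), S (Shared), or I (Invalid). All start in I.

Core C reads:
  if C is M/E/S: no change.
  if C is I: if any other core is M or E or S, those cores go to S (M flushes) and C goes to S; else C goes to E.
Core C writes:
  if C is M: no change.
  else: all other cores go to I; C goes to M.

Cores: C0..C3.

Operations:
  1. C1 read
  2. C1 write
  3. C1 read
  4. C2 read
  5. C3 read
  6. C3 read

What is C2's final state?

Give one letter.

Op 1: C1 read [C1 read from I: no other sharers -> C1=E (exclusive)] -> [I,E,I,I]
Op 2: C1 write [C1 write: invalidate none -> C1=M] -> [I,M,I,I]
Op 3: C1 read [C1 read: already in M, no change] -> [I,M,I,I]
Op 4: C2 read [C2 read from I: others=['C1=M'] -> C2=S, others downsized to S] -> [I,S,S,I]
Op 5: C3 read [C3 read from I: others=['C1=S', 'C2=S'] -> C3=S, others downsized to S] -> [I,S,S,S]
Op 6: C3 read [C3 read: already in S, no change] -> [I,S,S,S]

Answer: S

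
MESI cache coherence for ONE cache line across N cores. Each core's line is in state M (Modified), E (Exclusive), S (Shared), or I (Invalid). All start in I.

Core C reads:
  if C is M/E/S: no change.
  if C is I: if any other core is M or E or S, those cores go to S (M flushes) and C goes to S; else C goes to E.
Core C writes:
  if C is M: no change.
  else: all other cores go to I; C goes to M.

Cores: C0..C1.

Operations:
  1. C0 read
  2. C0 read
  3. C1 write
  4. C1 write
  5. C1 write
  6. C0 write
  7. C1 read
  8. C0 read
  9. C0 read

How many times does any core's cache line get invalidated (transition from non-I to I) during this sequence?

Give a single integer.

Answer: 2

Derivation:
Op 1: C0 read [C0 read from I: no other sharers -> C0=E (exclusive)] -> [E,I] (invalidations this op: 0; running total: 0)
Op 2: C0 read [C0 read: already in E, no change] -> [E,I] (invalidations this op: 0; running total: 0)
Op 3: C1 write [C1 write: invalidate ['C0=E'] -> C1=M] -> [I,M] (invalidations this op: 1; running total: 1)
Op 4: C1 write [C1 write: already M (modified), no change] -> [I,M] (invalidations this op: 0; running total: 1)
Op 5: C1 write [C1 write: already M (modified), no change] -> [I,M] (invalidations this op: 0; running total: 1)
Op 6: C0 write [C0 write: invalidate ['C1=M'] -> C0=M] -> [M,I] (invalidations this op: 1; running total: 2)
Op 7: C1 read [C1 read from I: others=['C0=M'] -> C1=S, others downsized to S] -> [S,S] (invalidations this op: 0; running total: 2)
Op 8: C0 read [C0 read: already in S, no change] -> [S,S] (invalidations this op: 0; running total: 2)
Op 9: C0 read [C0 read: already in S, no change] -> [S,S] (invalidations this op: 0; running total: 2)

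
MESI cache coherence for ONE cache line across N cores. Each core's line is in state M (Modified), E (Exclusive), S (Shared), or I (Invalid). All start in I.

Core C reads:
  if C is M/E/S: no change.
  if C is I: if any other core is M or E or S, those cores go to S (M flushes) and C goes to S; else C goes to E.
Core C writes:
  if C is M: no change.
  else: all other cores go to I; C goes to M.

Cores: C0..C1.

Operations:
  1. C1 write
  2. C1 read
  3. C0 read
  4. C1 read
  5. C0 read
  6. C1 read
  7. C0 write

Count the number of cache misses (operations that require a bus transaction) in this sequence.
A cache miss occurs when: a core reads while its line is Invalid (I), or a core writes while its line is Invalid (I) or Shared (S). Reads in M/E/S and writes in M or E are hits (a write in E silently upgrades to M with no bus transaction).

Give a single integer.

Answer: 3

Derivation:
Op 1: C1 write [C1 write: invalidate none -> C1=M] -> [I,M] [MISS #1: write from I]
Op 2: C1 read [C1 read: already in M, no change] -> [I,M] [hit: read from M]
Op 3: C0 read [C0 read from I: others=['C1=M'] -> C0=S, others downsized to S] -> [S,S] [MISS #2: read from I]
Op 4: C1 read [C1 read: already in S, no change] -> [S,S] [hit: read from S]
Op 5: C0 read [C0 read: already in S, no change] -> [S,S] [hit: read from S]
Op 6: C1 read [C1 read: already in S, no change] -> [S,S] [hit: read from S]
Op 7: C0 write [C0 write: invalidate ['C1=S'] -> C0=M] -> [M,I] [MISS #3: write from S]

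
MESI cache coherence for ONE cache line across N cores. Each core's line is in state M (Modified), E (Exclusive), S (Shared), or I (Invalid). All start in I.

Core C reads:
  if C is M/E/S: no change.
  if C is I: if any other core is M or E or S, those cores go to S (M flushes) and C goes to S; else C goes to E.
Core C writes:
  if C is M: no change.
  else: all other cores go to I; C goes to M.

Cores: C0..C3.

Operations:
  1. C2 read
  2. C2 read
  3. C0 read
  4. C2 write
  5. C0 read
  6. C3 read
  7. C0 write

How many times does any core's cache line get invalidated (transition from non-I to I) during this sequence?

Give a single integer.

Answer: 3

Derivation:
Op 1: C2 read [C2 read from I: no other sharers -> C2=E (exclusive)] -> [I,I,E,I] (invalidations this op: 0; running total: 0)
Op 2: C2 read [C2 read: already in E, no change] -> [I,I,E,I] (invalidations this op: 0; running total: 0)
Op 3: C0 read [C0 read from I: others=['C2=E'] -> C0=S, others downsized to S] -> [S,I,S,I] (invalidations this op: 0; running total: 0)
Op 4: C2 write [C2 write: invalidate ['C0=S'] -> C2=M] -> [I,I,M,I] (invalidations this op: 1; running total: 1)
Op 5: C0 read [C0 read from I: others=['C2=M'] -> C0=S, others downsized to S] -> [S,I,S,I] (invalidations this op: 0; running total: 1)
Op 6: C3 read [C3 read from I: others=['C0=S', 'C2=S'] -> C3=S, others downsized to S] -> [S,I,S,S] (invalidations this op: 0; running total: 1)
Op 7: C0 write [C0 write: invalidate ['C2=S', 'C3=S'] -> C0=M] -> [M,I,I,I] (invalidations this op: 2; running total: 3)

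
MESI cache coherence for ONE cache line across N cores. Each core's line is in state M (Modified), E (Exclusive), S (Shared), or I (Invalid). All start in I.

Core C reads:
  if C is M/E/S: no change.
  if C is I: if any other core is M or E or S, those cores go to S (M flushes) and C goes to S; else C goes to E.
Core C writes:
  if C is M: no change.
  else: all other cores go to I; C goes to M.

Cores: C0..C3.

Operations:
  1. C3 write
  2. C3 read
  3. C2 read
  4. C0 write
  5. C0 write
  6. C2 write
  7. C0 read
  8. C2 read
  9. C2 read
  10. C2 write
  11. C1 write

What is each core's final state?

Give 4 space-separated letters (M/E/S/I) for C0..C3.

Answer: I M I I

Derivation:
Op 1: C3 write [C3 write: invalidate none -> C3=M] -> [I,I,I,M]
Op 2: C3 read [C3 read: already in M, no change] -> [I,I,I,M]
Op 3: C2 read [C2 read from I: others=['C3=M'] -> C2=S, others downsized to S] -> [I,I,S,S]
Op 4: C0 write [C0 write: invalidate ['C2=S', 'C3=S'] -> C0=M] -> [M,I,I,I]
Op 5: C0 write [C0 write: already M (modified), no change] -> [M,I,I,I]
Op 6: C2 write [C2 write: invalidate ['C0=M'] -> C2=M] -> [I,I,M,I]
Op 7: C0 read [C0 read from I: others=['C2=M'] -> C0=S, others downsized to S] -> [S,I,S,I]
Op 8: C2 read [C2 read: already in S, no change] -> [S,I,S,I]
Op 9: C2 read [C2 read: already in S, no change] -> [S,I,S,I]
Op 10: C2 write [C2 write: invalidate ['C0=S'] -> C2=M] -> [I,I,M,I]
Op 11: C1 write [C1 write: invalidate ['C2=M'] -> C1=M] -> [I,M,I,I]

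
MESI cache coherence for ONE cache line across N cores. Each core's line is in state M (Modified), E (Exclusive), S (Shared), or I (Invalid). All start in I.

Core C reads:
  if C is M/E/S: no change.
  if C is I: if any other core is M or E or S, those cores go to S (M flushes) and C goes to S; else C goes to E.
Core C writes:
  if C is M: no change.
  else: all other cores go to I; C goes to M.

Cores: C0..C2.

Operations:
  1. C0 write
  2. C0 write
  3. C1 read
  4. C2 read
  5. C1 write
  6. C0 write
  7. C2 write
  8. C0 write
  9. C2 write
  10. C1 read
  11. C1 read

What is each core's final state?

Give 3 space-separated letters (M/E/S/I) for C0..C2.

Answer: I S S

Derivation:
Op 1: C0 write [C0 write: invalidate none -> C0=M] -> [M,I,I]
Op 2: C0 write [C0 write: already M (modified), no change] -> [M,I,I]
Op 3: C1 read [C1 read from I: others=['C0=M'] -> C1=S, others downsized to S] -> [S,S,I]
Op 4: C2 read [C2 read from I: others=['C0=S', 'C1=S'] -> C2=S, others downsized to S] -> [S,S,S]
Op 5: C1 write [C1 write: invalidate ['C0=S', 'C2=S'] -> C1=M] -> [I,M,I]
Op 6: C0 write [C0 write: invalidate ['C1=M'] -> C0=M] -> [M,I,I]
Op 7: C2 write [C2 write: invalidate ['C0=M'] -> C2=M] -> [I,I,M]
Op 8: C0 write [C0 write: invalidate ['C2=M'] -> C0=M] -> [M,I,I]
Op 9: C2 write [C2 write: invalidate ['C0=M'] -> C2=M] -> [I,I,M]
Op 10: C1 read [C1 read from I: others=['C2=M'] -> C1=S, others downsized to S] -> [I,S,S]
Op 11: C1 read [C1 read: already in S, no change] -> [I,S,S]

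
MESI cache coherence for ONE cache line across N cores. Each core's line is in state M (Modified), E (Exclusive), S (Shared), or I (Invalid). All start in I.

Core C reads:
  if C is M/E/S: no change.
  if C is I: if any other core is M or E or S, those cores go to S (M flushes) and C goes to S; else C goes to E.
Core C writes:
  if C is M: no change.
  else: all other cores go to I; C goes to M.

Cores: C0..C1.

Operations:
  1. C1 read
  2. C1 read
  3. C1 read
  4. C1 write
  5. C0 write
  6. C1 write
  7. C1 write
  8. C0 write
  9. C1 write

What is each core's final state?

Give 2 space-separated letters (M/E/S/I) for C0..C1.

Op 1: C1 read [C1 read from I: no other sharers -> C1=E (exclusive)] -> [I,E]
Op 2: C1 read [C1 read: already in E, no change] -> [I,E]
Op 3: C1 read [C1 read: already in E, no change] -> [I,E]
Op 4: C1 write [C1 write: invalidate none -> C1=M] -> [I,M]
Op 5: C0 write [C0 write: invalidate ['C1=M'] -> C0=M] -> [M,I]
Op 6: C1 write [C1 write: invalidate ['C0=M'] -> C1=M] -> [I,M]
Op 7: C1 write [C1 write: already M (modified), no change] -> [I,M]
Op 8: C0 write [C0 write: invalidate ['C1=M'] -> C0=M] -> [M,I]
Op 9: C1 write [C1 write: invalidate ['C0=M'] -> C1=M] -> [I,M]

Answer: I M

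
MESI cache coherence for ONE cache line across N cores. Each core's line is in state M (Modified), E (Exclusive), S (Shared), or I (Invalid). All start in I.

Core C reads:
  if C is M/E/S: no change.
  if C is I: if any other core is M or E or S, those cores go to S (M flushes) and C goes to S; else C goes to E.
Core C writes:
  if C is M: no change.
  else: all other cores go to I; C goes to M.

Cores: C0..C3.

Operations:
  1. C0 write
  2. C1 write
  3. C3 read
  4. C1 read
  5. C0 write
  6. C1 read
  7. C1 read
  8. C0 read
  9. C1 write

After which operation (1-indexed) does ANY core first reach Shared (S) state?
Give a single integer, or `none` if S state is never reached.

Answer: 3

Derivation:
Op 1: C0 write [C0 write: invalidate none -> C0=M] -> [M,I,I,I]
Op 2: C1 write [C1 write: invalidate ['C0=M'] -> C1=M] -> [I,M,I,I]
Op 3: C3 read [C3 read from I: others=['C1=M'] -> C3=S, others downsized to S] -> [I,S,I,S]
  -> First S state at op 3; remaining ops need not be traced.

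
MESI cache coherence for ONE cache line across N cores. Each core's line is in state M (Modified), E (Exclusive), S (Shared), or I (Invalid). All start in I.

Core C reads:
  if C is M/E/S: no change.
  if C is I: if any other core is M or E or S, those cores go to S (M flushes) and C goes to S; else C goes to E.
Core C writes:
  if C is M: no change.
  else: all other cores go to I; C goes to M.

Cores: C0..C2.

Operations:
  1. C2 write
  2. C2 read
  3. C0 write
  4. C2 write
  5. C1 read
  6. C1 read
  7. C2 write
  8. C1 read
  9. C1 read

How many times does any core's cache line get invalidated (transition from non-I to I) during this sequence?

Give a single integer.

Answer: 3

Derivation:
Op 1: C2 write [C2 write: invalidate none -> C2=M] -> [I,I,M] (invalidations this op: 0; running total: 0)
Op 2: C2 read [C2 read: already in M, no change] -> [I,I,M] (invalidations this op: 0; running total: 0)
Op 3: C0 write [C0 write: invalidate ['C2=M'] -> C0=M] -> [M,I,I] (invalidations this op: 1; running total: 1)
Op 4: C2 write [C2 write: invalidate ['C0=M'] -> C2=M] -> [I,I,M] (invalidations this op: 1; running total: 2)
Op 5: C1 read [C1 read from I: others=['C2=M'] -> C1=S, others downsized to S] -> [I,S,S] (invalidations this op: 0; running total: 2)
Op 6: C1 read [C1 read: already in S, no change] -> [I,S,S] (invalidations this op: 0; running total: 2)
Op 7: C2 write [C2 write: invalidate ['C1=S'] -> C2=M] -> [I,I,M] (invalidations this op: 1; running total: 3)
Op 8: C1 read [C1 read from I: others=['C2=M'] -> C1=S, others downsized to S] -> [I,S,S] (invalidations this op: 0; running total: 3)
Op 9: C1 read [C1 read: already in S, no change] -> [I,S,S] (invalidations this op: 0; running total: 3)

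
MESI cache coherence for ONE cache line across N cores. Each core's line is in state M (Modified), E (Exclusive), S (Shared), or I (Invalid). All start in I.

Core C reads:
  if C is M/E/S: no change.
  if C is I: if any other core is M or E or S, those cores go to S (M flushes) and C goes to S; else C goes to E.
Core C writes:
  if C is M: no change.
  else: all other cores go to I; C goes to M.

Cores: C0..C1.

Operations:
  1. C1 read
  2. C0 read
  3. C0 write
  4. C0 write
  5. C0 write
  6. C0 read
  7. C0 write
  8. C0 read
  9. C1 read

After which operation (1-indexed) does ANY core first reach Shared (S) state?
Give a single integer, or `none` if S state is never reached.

Op 1: C1 read [C1 read from I: no other sharers -> C1=E (exclusive)] -> [I,E]
Op 2: C0 read [C0 read from I: others=['C1=E'] -> C0=S, others downsized to S] -> [S,S]
  -> First S state at op 2; remaining ops need not be traced.

Answer: 2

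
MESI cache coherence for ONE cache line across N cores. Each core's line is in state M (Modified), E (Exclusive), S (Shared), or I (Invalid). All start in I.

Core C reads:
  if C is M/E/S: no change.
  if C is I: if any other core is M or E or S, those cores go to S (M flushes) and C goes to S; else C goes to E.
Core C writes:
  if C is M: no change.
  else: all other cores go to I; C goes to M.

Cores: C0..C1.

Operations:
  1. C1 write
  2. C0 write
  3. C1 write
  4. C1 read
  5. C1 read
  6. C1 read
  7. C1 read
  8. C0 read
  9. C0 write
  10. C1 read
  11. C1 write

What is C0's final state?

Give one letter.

Answer: I

Derivation:
Op 1: C1 write [C1 write: invalidate none -> C1=M] -> [I,M]
Op 2: C0 write [C0 write: invalidate ['C1=M'] -> C0=M] -> [M,I]
Op 3: C1 write [C1 write: invalidate ['C0=M'] -> C1=M] -> [I,M]
Op 4: C1 read [C1 read: already in M, no change] -> [I,M]
Op 5: C1 read [C1 read: already in M, no change] -> [I,M]
Op 6: C1 read [C1 read: already in M, no change] -> [I,M]
Op 7: C1 read [C1 read: already in M, no change] -> [I,M]
Op 8: C0 read [C0 read from I: others=['C1=M'] -> C0=S, others downsized to S] -> [S,S]
Op 9: C0 write [C0 write: invalidate ['C1=S'] -> C0=M] -> [M,I]
Op 10: C1 read [C1 read from I: others=['C0=M'] -> C1=S, others downsized to S] -> [S,S]
Op 11: C1 write [C1 write: invalidate ['C0=S'] -> C1=M] -> [I,M]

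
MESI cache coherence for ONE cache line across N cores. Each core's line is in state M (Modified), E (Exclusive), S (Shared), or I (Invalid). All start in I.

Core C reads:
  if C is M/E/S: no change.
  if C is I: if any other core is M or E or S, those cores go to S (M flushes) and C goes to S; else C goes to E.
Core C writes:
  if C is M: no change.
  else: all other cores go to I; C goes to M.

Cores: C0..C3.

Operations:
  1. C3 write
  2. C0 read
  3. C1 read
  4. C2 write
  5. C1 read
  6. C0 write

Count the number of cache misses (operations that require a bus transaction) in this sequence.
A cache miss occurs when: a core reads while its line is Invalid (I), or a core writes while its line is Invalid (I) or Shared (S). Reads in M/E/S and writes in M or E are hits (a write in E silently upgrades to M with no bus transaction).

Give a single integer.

Answer: 6

Derivation:
Op 1: C3 write [C3 write: invalidate none -> C3=M] -> [I,I,I,M] [MISS #1: write from I]
Op 2: C0 read [C0 read from I: others=['C3=M'] -> C0=S, others downsized to S] -> [S,I,I,S] [MISS #2: read from I]
Op 3: C1 read [C1 read from I: others=['C0=S', 'C3=S'] -> C1=S, others downsized to S] -> [S,S,I,S] [MISS #3: read from I]
Op 4: C2 write [C2 write: invalidate ['C0=S', 'C1=S', 'C3=S'] -> C2=M] -> [I,I,M,I] [MISS #4: write from I]
Op 5: C1 read [C1 read from I: others=['C2=M'] -> C1=S, others downsized to S] -> [I,S,S,I] [MISS #5: read from I]
Op 6: C0 write [C0 write: invalidate ['C1=S', 'C2=S'] -> C0=M] -> [M,I,I,I] [MISS #6: write from I]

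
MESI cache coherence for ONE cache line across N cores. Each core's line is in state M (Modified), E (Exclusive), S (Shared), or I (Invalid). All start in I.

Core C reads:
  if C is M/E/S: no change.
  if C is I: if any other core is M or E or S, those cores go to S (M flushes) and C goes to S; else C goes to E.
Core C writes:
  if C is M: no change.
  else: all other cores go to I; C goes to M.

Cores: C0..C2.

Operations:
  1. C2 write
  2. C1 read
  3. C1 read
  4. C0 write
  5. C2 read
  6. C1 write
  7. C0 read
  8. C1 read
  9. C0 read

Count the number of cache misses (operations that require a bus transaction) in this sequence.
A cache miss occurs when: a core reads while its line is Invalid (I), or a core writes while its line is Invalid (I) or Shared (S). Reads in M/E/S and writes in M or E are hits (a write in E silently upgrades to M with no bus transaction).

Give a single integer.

Answer: 6

Derivation:
Op 1: C2 write [C2 write: invalidate none -> C2=M] -> [I,I,M] [MISS #1: write from I]
Op 2: C1 read [C1 read from I: others=['C2=M'] -> C1=S, others downsized to S] -> [I,S,S] [MISS #2: read from I]
Op 3: C1 read [C1 read: already in S, no change] -> [I,S,S] [hit: read from S]
Op 4: C0 write [C0 write: invalidate ['C1=S', 'C2=S'] -> C0=M] -> [M,I,I] [MISS #3: write from I]
Op 5: C2 read [C2 read from I: others=['C0=M'] -> C2=S, others downsized to S] -> [S,I,S] [MISS #4: read from I]
Op 6: C1 write [C1 write: invalidate ['C0=S', 'C2=S'] -> C1=M] -> [I,M,I] [MISS #5: write from I]
Op 7: C0 read [C0 read from I: others=['C1=M'] -> C0=S, others downsized to S] -> [S,S,I] [MISS #6: read from I]
Op 8: C1 read [C1 read: already in S, no change] -> [S,S,I] [hit: read from S]
Op 9: C0 read [C0 read: already in S, no change] -> [S,S,I] [hit: read from S]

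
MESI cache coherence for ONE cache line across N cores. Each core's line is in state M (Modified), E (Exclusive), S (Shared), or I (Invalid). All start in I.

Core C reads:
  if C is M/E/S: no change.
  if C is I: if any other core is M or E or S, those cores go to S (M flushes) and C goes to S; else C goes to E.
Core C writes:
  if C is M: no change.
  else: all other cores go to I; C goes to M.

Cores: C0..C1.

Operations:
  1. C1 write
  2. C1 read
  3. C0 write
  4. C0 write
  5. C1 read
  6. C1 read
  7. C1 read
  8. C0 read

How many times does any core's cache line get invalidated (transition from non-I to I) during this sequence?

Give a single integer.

Op 1: C1 write [C1 write: invalidate none -> C1=M] -> [I,M] (invalidations this op: 0; running total: 0)
Op 2: C1 read [C1 read: already in M, no change] -> [I,M] (invalidations this op: 0; running total: 0)
Op 3: C0 write [C0 write: invalidate ['C1=M'] -> C0=M] -> [M,I] (invalidations this op: 1; running total: 1)
Op 4: C0 write [C0 write: already M (modified), no change] -> [M,I] (invalidations this op: 0; running total: 1)
Op 5: C1 read [C1 read from I: others=['C0=M'] -> C1=S, others downsized to S] -> [S,S] (invalidations this op: 0; running total: 1)
Op 6: C1 read [C1 read: already in S, no change] -> [S,S] (invalidations this op: 0; running total: 1)
Op 7: C1 read [C1 read: already in S, no change] -> [S,S] (invalidations this op: 0; running total: 1)
Op 8: C0 read [C0 read: already in S, no change] -> [S,S] (invalidations this op: 0; running total: 1)

Answer: 1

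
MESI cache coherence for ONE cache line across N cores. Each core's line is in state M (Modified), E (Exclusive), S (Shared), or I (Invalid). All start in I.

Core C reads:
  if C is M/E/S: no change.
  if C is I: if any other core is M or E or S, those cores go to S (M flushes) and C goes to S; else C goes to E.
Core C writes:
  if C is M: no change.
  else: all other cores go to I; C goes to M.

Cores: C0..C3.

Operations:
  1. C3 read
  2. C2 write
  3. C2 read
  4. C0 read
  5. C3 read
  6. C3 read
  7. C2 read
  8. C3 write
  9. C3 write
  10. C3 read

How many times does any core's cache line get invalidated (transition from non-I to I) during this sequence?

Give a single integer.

Op 1: C3 read [C3 read from I: no other sharers -> C3=E (exclusive)] -> [I,I,I,E] (invalidations this op: 0; running total: 0)
Op 2: C2 write [C2 write: invalidate ['C3=E'] -> C2=M] -> [I,I,M,I] (invalidations this op: 1; running total: 1)
Op 3: C2 read [C2 read: already in M, no change] -> [I,I,M,I] (invalidations this op: 0; running total: 1)
Op 4: C0 read [C0 read from I: others=['C2=M'] -> C0=S, others downsized to S] -> [S,I,S,I] (invalidations this op: 0; running total: 1)
Op 5: C3 read [C3 read from I: others=['C0=S', 'C2=S'] -> C3=S, others downsized to S] -> [S,I,S,S] (invalidations this op: 0; running total: 1)
Op 6: C3 read [C3 read: already in S, no change] -> [S,I,S,S] (invalidations this op: 0; running total: 1)
Op 7: C2 read [C2 read: already in S, no change] -> [S,I,S,S] (invalidations this op: 0; running total: 1)
Op 8: C3 write [C3 write: invalidate ['C0=S', 'C2=S'] -> C3=M] -> [I,I,I,M] (invalidations this op: 2; running total: 3)
Op 9: C3 write [C3 write: already M (modified), no change] -> [I,I,I,M] (invalidations this op: 0; running total: 3)
Op 10: C3 read [C3 read: already in M, no change] -> [I,I,I,M] (invalidations this op: 0; running total: 3)

Answer: 3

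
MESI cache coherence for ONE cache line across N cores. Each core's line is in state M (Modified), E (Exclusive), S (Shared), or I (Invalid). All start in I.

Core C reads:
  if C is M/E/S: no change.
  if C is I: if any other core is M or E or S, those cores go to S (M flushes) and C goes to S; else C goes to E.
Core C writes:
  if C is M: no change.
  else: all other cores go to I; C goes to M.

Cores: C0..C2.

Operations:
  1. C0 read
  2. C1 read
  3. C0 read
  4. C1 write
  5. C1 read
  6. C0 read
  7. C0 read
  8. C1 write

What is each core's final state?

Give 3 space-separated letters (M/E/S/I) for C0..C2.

Answer: I M I

Derivation:
Op 1: C0 read [C0 read from I: no other sharers -> C0=E (exclusive)] -> [E,I,I]
Op 2: C1 read [C1 read from I: others=['C0=E'] -> C1=S, others downsized to S] -> [S,S,I]
Op 3: C0 read [C0 read: already in S, no change] -> [S,S,I]
Op 4: C1 write [C1 write: invalidate ['C0=S'] -> C1=M] -> [I,M,I]
Op 5: C1 read [C1 read: already in M, no change] -> [I,M,I]
Op 6: C0 read [C0 read from I: others=['C1=M'] -> C0=S, others downsized to S] -> [S,S,I]
Op 7: C0 read [C0 read: already in S, no change] -> [S,S,I]
Op 8: C1 write [C1 write: invalidate ['C0=S'] -> C1=M] -> [I,M,I]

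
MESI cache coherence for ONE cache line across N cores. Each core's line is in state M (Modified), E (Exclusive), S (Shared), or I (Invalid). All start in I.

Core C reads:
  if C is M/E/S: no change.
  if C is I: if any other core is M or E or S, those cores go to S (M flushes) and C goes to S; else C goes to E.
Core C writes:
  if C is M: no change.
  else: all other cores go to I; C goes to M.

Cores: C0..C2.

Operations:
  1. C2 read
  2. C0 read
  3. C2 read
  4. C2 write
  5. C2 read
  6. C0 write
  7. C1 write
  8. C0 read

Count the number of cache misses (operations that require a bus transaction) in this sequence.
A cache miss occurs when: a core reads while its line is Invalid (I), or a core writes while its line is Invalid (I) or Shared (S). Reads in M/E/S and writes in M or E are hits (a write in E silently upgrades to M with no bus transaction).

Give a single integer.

Op 1: C2 read [C2 read from I: no other sharers -> C2=E (exclusive)] -> [I,I,E] [MISS #1: read from I]
Op 2: C0 read [C0 read from I: others=['C2=E'] -> C0=S, others downsized to S] -> [S,I,S] [MISS #2: read from I]
Op 3: C2 read [C2 read: already in S, no change] -> [S,I,S] [hit: read from S]
Op 4: C2 write [C2 write: invalidate ['C0=S'] -> C2=M] -> [I,I,M] [MISS #3: write from S]
Op 5: C2 read [C2 read: already in M, no change] -> [I,I,M] [hit: read from M]
Op 6: C0 write [C0 write: invalidate ['C2=M'] -> C0=M] -> [M,I,I] [MISS #4: write from I]
Op 7: C1 write [C1 write: invalidate ['C0=M'] -> C1=M] -> [I,M,I] [MISS #5: write from I]
Op 8: C0 read [C0 read from I: others=['C1=M'] -> C0=S, others downsized to S] -> [S,S,I] [MISS #6: read from I]

Answer: 6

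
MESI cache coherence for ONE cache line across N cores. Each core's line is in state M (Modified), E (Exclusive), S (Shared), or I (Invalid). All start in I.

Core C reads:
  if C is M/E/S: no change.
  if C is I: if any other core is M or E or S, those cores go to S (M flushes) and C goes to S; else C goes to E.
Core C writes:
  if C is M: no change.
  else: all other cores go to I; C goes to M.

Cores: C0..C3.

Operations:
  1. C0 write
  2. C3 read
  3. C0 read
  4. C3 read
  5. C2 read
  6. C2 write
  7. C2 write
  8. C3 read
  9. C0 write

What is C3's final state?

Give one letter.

Op 1: C0 write [C0 write: invalidate none -> C0=M] -> [M,I,I,I]
Op 2: C3 read [C3 read from I: others=['C0=M'] -> C3=S, others downsized to S] -> [S,I,I,S]
Op 3: C0 read [C0 read: already in S, no change] -> [S,I,I,S]
Op 4: C3 read [C3 read: already in S, no change] -> [S,I,I,S]
Op 5: C2 read [C2 read from I: others=['C0=S', 'C3=S'] -> C2=S, others downsized to S] -> [S,I,S,S]
Op 6: C2 write [C2 write: invalidate ['C0=S', 'C3=S'] -> C2=M] -> [I,I,M,I]
Op 7: C2 write [C2 write: already M (modified), no change] -> [I,I,M,I]
Op 8: C3 read [C3 read from I: others=['C2=M'] -> C3=S, others downsized to S] -> [I,I,S,S]
Op 9: C0 write [C0 write: invalidate ['C2=S', 'C3=S'] -> C0=M] -> [M,I,I,I]

Answer: I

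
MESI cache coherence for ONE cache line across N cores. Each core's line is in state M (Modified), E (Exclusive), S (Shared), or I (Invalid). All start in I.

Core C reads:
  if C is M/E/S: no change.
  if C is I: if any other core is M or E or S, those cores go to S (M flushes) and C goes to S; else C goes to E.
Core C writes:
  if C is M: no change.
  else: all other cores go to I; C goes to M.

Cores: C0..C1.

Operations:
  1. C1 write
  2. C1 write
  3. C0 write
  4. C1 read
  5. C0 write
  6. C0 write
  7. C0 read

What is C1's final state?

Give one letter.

Op 1: C1 write [C1 write: invalidate none -> C1=M] -> [I,M]
Op 2: C1 write [C1 write: already M (modified), no change] -> [I,M]
Op 3: C0 write [C0 write: invalidate ['C1=M'] -> C0=M] -> [M,I]
Op 4: C1 read [C1 read from I: others=['C0=M'] -> C1=S, others downsized to S] -> [S,S]
Op 5: C0 write [C0 write: invalidate ['C1=S'] -> C0=M] -> [M,I]
Op 6: C0 write [C0 write: already M (modified), no change] -> [M,I]
Op 7: C0 read [C0 read: already in M, no change] -> [M,I]

Answer: I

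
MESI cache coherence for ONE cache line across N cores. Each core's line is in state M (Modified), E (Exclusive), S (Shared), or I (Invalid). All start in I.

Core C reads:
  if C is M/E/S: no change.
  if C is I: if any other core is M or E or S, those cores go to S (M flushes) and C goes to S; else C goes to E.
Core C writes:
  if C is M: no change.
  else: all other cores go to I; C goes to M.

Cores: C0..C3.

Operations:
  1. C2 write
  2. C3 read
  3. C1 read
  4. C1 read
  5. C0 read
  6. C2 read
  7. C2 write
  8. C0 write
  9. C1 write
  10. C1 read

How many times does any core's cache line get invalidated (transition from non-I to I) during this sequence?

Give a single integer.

Op 1: C2 write [C2 write: invalidate none -> C2=M] -> [I,I,M,I] (invalidations this op: 0; running total: 0)
Op 2: C3 read [C3 read from I: others=['C2=M'] -> C3=S, others downsized to S] -> [I,I,S,S] (invalidations this op: 0; running total: 0)
Op 3: C1 read [C1 read from I: others=['C2=S', 'C3=S'] -> C1=S, others downsized to S] -> [I,S,S,S] (invalidations this op: 0; running total: 0)
Op 4: C1 read [C1 read: already in S, no change] -> [I,S,S,S] (invalidations this op: 0; running total: 0)
Op 5: C0 read [C0 read from I: others=['C1=S', 'C2=S', 'C3=S'] -> C0=S, others downsized to S] -> [S,S,S,S] (invalidations this op: 0; running total: 0)
Op 6: C2 read [C2 read: already in S, no change] -> [S,S,S,S] (invalidations this op: 0; running total: 0)
Op 7: C2 write [C2 write: invalidate ['C0=S', 'C1=S', 'C3=S'] -> C2=M] -> [I,I,M,I] (invalidations this op: 3; running total: 3)
Op 8: C0 write [C0 write: invalidate ['C2=M'] -> C0=M] -> [M,I,I,I] (invalidations this op: 1; running total: 4)
Op 9: C1 write [C1 write: invalidate ['C0=M'] -> C1=M] -> [I,M,I,I] (invalidations this op: 1; running total: 5)
Op 10: C1 read [C1 read: already in M, no change] -> [I,M,I,I] (invalidations this op: 0; running total: 5)

Answer: 5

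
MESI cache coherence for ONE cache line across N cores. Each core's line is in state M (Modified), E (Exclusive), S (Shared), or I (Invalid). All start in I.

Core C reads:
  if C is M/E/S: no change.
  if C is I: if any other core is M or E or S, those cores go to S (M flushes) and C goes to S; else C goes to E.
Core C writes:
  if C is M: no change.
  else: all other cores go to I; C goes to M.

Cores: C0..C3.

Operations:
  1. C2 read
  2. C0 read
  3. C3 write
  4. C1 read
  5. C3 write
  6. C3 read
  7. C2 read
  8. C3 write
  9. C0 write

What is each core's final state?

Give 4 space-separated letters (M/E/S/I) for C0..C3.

Op 1: C2 read [C2 read from I: no other sharers -> C2=E (exclusive)] -> [I,I,E,I]
Op 2: C0 read [C0 read from I: others=['C2=E'] -> C0=S, others downsized to S] -> [S,I,S,I]
Op 3: C3 write [C3 write: invalidate ['C0=S', 'C2=S'] -> C3=M] -> [I,I,I,M]
Op 4: C1 read [C1 read from I: others=['C3=M'] -> C1=S, others downsized to S] -> [I,S,I,S]
Op 5: C3 write [C3 write: invalidate ['C1=S'] -> C3=M] -> [I,I,I,M]
Op 6: C3 read [C3 read: already in M, no change] -> [I,I,I,M]
Op 7: C2 read [C2 read from I: others=['C3=M'] -> C2=S, others downsized to S] -> [I,I,S,S]
Op 8: C3 write [C3 write: invalidate ['C2=S'] -> C3=M] -> [I,I,I,M]
Op 9: C0 write [C0 write: invalidate ['C3=M'] -> C0=M] -> [M,I,I,I]

Answer: M I I I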